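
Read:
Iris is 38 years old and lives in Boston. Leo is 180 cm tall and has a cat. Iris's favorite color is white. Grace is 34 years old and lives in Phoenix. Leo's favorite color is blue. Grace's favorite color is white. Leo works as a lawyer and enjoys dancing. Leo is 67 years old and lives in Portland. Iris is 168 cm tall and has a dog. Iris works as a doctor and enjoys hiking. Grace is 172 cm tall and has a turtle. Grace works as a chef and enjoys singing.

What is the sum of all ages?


67+34+38 = 139

139


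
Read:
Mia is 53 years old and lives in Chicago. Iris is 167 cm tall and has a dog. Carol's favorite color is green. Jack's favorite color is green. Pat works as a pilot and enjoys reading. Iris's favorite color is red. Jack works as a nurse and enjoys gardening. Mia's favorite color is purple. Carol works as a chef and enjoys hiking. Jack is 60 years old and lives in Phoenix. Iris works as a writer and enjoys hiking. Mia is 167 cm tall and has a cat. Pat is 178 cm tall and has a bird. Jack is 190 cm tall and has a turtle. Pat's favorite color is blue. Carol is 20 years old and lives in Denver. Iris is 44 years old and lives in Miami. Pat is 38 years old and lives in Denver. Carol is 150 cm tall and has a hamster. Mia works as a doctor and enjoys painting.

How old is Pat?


Pat is 38 years old

38


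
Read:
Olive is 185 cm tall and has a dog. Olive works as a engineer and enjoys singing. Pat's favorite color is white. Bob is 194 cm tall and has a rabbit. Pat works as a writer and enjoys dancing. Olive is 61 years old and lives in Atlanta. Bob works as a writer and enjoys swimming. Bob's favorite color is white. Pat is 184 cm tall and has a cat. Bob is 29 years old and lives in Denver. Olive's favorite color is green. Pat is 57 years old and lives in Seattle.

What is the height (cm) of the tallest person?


Tallest: Bob at 194 cm

194


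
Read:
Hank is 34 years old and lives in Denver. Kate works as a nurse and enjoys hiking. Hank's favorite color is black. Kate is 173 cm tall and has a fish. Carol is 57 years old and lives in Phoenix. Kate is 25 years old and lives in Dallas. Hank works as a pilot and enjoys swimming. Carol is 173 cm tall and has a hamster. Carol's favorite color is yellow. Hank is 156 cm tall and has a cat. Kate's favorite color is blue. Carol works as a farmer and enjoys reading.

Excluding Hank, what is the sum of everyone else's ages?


Sum (excluding Hank): 82

82


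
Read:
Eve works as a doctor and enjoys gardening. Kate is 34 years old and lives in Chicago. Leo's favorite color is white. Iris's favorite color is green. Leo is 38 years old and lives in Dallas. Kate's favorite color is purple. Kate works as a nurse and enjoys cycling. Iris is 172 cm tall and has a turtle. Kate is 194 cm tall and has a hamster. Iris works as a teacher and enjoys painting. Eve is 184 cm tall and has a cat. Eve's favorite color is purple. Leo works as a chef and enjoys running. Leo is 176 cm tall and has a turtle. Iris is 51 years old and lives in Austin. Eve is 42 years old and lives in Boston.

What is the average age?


Sum=165, n=4, avg=41.25

41.25


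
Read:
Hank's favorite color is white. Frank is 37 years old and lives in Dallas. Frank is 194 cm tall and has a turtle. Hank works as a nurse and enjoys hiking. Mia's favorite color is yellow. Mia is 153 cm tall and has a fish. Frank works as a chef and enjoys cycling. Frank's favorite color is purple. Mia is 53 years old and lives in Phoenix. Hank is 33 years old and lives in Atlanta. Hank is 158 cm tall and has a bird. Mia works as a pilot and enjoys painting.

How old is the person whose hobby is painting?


Person with hobby=painting is Mia, age 53

53


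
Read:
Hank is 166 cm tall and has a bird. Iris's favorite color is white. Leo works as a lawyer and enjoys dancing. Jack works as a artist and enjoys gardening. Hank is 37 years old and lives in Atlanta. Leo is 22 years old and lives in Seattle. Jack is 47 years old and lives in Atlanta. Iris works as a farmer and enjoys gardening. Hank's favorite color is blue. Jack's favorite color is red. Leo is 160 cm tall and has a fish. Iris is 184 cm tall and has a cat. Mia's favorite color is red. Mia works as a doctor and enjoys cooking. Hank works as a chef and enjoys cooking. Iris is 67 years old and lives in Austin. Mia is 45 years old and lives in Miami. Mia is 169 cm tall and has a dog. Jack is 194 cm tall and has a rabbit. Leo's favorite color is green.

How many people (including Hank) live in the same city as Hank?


Hank lives in Atlanta. Count = 2

2


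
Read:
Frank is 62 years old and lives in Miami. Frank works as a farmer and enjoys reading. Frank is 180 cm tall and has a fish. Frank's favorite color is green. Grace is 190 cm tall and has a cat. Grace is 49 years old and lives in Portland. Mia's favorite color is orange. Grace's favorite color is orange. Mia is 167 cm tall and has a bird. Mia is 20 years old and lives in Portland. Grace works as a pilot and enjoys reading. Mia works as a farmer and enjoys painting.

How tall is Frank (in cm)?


Frank is 180 cm tall

180


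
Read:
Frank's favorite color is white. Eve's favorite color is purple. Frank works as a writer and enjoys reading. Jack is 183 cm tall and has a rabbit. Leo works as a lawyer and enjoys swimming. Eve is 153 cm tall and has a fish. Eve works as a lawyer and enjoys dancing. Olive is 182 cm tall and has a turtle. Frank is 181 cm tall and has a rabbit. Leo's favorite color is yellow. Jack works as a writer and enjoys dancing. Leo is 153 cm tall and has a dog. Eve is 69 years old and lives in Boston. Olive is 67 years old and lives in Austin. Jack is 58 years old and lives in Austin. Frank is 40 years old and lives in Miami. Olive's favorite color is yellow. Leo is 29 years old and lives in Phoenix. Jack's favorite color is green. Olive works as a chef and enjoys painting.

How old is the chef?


The chef is Olive, age 67

67


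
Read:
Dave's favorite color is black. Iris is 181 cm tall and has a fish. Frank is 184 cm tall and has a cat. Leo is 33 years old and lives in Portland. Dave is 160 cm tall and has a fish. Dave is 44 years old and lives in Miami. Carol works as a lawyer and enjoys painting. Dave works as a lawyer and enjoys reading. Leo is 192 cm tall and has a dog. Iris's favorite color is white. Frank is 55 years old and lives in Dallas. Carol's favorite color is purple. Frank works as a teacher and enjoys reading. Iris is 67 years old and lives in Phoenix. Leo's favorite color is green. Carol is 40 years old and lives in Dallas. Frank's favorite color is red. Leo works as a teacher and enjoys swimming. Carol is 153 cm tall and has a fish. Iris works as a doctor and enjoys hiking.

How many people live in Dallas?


Count in Dallas: 2

2


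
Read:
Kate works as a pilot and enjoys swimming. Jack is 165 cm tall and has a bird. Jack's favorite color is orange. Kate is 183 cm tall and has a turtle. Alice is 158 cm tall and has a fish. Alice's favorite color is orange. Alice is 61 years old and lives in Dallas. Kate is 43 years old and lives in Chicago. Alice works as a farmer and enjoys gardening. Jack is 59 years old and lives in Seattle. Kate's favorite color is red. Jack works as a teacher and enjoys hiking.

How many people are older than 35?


Filter: 3

3


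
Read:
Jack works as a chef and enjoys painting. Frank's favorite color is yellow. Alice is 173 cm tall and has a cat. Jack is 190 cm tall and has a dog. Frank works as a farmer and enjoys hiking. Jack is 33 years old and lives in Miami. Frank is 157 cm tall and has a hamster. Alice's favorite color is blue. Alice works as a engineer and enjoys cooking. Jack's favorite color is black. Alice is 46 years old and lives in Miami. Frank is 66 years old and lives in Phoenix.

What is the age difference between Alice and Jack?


|46 - 33| = 13

13


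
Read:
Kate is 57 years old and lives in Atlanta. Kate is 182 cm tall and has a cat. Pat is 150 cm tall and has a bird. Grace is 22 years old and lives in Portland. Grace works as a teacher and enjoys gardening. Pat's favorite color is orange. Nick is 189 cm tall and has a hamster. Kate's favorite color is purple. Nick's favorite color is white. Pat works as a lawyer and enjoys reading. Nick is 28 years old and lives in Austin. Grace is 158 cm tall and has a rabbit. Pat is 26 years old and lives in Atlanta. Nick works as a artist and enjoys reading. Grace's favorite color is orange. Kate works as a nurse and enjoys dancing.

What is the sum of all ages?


22+57+26+28 = 133

133


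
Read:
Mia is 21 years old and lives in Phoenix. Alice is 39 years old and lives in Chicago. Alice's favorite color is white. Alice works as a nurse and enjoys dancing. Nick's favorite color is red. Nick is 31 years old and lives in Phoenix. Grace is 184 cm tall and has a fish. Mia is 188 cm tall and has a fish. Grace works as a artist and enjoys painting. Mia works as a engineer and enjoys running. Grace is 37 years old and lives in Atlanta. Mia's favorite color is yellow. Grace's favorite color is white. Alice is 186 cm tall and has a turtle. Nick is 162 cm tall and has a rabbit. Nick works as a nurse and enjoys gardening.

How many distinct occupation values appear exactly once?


Unique occupation values: 2

2


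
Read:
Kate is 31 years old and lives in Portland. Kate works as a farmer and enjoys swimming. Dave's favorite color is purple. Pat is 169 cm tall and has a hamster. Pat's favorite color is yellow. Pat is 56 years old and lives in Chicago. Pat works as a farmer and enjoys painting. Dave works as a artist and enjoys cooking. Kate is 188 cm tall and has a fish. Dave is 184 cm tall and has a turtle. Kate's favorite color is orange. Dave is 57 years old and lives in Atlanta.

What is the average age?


Sum=144, n=3, avg=48

48


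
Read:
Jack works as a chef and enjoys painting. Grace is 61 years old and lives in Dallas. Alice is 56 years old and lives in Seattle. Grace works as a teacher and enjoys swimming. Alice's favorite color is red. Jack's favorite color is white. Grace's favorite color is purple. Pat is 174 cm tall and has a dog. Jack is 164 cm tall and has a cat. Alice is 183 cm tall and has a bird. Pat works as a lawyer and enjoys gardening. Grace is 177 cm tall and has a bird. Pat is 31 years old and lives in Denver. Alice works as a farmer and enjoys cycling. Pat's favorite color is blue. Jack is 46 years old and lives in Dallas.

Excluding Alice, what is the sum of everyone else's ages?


Sum (excluding Alice): 138

138


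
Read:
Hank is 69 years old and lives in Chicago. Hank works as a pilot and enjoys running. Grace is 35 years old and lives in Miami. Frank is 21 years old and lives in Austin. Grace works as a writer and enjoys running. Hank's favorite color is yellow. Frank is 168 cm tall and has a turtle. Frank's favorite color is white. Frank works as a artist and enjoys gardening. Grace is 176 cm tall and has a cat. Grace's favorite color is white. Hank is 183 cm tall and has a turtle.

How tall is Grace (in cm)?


Grace is 176 cm tall

176


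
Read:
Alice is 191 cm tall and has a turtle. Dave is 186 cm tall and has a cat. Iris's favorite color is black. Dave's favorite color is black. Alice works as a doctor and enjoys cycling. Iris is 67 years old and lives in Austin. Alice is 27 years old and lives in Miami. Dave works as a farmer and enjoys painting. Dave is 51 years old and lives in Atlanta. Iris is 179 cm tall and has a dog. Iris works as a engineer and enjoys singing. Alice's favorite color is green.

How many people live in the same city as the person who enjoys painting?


Person with hobby painting is Dave, city Atlanta. Count = 1

1


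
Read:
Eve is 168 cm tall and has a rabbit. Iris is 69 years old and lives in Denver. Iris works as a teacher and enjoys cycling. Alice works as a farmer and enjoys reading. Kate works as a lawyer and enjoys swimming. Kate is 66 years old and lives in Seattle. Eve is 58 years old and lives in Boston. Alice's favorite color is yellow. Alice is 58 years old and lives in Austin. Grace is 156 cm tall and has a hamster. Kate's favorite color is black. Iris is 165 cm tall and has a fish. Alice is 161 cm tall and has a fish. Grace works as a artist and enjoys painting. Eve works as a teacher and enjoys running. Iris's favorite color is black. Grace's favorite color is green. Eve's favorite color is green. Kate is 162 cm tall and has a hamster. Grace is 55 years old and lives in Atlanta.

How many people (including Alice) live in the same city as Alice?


Alice lives in Austin. Count = 1

1


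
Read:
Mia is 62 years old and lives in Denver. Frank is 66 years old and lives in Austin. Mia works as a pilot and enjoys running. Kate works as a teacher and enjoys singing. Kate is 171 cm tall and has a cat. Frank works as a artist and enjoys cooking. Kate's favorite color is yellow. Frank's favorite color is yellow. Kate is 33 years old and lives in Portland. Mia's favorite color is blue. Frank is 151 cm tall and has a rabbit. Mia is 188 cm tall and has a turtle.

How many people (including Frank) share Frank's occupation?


Frank is a artist. Count = 1

1


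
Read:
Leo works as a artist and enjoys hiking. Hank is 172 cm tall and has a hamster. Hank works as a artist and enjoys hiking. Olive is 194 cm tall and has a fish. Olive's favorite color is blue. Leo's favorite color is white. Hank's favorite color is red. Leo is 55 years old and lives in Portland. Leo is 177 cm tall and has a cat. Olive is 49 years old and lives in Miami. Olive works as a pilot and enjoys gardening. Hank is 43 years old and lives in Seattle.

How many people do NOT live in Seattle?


Not in Seattle: 2

2


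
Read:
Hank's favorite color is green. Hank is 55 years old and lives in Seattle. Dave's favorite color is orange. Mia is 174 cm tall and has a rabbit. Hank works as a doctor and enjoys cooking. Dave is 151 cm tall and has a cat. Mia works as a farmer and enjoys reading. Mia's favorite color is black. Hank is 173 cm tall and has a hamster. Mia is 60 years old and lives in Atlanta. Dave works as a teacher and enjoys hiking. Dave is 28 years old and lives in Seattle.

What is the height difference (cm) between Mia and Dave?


|174 - 151| = 23

23


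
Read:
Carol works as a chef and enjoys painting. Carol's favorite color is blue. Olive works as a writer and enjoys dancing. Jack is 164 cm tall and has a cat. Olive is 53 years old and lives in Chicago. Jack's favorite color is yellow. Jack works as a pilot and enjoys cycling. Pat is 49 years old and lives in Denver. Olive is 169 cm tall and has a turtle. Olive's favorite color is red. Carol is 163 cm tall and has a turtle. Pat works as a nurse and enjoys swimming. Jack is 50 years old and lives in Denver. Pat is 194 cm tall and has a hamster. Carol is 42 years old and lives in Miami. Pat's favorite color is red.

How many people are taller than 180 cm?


Taller than 180: 1

1


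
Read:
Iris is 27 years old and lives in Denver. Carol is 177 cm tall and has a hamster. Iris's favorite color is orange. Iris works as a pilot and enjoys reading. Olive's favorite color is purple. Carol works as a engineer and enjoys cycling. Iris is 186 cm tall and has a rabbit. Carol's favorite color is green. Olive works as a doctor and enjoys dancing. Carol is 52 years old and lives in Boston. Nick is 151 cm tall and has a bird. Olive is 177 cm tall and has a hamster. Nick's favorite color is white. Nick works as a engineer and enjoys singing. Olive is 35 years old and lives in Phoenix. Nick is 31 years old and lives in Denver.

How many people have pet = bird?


Count: 1

1


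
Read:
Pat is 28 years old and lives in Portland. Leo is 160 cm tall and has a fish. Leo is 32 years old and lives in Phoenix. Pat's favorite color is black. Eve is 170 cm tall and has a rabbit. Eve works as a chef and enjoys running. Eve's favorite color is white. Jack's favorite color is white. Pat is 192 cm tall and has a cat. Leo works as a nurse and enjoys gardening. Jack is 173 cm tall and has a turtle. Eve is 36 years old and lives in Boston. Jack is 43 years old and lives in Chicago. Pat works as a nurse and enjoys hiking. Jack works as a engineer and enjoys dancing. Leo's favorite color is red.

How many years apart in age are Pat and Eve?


28 vs 36, diff = 8

8


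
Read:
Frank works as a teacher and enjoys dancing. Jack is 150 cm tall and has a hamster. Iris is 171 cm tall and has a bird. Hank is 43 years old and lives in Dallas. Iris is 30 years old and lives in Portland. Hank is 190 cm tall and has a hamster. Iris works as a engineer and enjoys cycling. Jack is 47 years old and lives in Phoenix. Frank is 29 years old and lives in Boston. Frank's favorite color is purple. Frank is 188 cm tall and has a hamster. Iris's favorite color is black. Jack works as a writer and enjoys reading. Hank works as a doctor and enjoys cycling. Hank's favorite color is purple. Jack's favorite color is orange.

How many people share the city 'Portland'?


Count: 1

1


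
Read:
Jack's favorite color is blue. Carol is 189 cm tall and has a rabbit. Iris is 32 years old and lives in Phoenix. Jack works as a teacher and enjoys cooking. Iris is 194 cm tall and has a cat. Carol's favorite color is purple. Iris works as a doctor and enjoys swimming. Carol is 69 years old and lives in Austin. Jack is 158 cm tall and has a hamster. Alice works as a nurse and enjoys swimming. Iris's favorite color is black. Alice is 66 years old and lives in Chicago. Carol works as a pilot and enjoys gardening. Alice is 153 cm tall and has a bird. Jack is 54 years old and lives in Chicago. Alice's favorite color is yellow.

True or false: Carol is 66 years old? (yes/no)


Carol is actually 69. no

no


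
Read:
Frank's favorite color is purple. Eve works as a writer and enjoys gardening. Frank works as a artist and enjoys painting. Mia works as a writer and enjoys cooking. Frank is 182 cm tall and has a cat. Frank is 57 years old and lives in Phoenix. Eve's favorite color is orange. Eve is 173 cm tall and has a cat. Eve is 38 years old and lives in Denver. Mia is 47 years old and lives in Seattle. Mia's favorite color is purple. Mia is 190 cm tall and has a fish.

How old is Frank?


Frank is 57 years old

57


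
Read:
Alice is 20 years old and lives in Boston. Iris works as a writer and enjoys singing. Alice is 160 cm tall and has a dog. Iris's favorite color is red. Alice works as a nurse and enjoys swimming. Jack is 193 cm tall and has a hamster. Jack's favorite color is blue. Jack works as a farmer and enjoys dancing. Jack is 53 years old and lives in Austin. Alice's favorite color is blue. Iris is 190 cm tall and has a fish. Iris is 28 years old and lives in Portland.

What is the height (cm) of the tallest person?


Tallest: Jack at 193 cm

193


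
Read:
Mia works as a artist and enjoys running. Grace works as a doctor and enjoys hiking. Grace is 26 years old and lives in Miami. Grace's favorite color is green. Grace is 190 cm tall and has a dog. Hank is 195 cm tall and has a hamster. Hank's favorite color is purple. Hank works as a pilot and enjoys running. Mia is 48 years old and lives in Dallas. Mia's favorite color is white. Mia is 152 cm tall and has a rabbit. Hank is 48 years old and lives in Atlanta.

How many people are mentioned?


People: Hank, Mia, Grace. Count = 3

3


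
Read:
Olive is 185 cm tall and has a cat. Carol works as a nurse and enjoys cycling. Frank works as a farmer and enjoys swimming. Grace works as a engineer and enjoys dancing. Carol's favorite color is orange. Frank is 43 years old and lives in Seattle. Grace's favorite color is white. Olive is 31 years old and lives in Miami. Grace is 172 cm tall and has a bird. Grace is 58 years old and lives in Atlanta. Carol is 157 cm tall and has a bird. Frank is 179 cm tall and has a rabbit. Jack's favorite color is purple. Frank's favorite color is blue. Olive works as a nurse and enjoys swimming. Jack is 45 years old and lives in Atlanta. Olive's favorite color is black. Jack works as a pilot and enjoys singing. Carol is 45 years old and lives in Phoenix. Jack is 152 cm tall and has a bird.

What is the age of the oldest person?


Oldest: Grace at 58

58


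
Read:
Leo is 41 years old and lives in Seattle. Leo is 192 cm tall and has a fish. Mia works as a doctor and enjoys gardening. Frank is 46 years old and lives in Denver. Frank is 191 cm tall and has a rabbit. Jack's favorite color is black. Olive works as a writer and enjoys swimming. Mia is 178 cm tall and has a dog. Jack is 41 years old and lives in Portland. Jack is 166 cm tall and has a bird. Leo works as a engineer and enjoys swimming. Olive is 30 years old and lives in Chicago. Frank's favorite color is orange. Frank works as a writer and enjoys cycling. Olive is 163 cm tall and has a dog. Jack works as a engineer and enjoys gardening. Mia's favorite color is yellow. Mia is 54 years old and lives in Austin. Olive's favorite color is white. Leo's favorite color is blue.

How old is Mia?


Mia is 54 years old

54


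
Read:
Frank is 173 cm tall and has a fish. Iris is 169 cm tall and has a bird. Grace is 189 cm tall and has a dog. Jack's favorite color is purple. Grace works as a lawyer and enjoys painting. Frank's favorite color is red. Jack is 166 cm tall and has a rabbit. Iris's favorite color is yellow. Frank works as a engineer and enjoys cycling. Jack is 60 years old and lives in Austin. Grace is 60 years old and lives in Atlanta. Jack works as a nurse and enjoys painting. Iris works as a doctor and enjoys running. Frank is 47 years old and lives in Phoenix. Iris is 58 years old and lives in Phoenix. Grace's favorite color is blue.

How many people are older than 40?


Filter: 4

4


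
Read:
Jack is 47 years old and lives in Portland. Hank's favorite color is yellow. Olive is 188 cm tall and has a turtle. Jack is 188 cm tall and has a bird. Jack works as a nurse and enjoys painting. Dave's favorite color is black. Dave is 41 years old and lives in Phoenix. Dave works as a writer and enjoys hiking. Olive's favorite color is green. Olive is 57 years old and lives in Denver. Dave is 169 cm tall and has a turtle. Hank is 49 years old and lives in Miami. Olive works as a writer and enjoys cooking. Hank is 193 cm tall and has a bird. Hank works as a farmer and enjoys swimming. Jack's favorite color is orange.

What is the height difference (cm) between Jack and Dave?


|188 - 169| = 19

19


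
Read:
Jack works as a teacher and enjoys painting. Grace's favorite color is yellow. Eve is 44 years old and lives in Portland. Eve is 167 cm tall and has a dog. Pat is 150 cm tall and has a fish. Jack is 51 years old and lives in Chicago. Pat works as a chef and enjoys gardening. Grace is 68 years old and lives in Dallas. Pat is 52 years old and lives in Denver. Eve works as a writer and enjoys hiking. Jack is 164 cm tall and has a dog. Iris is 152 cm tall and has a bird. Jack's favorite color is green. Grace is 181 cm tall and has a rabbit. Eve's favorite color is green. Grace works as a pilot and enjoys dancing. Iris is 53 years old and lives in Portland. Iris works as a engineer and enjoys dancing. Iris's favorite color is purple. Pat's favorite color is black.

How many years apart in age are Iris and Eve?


53 vs 44, diff = 9

9


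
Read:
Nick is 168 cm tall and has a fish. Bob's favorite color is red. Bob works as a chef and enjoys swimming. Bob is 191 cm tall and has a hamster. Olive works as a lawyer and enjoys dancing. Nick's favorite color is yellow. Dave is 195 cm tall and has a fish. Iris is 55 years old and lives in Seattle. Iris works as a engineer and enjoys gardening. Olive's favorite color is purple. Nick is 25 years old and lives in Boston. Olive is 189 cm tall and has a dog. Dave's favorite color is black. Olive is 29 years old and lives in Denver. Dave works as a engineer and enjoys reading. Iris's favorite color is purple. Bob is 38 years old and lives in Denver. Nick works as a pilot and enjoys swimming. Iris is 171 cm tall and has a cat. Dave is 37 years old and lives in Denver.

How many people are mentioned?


People: Olive, Bob, Dave, Iris, Nick. Count = 5

5


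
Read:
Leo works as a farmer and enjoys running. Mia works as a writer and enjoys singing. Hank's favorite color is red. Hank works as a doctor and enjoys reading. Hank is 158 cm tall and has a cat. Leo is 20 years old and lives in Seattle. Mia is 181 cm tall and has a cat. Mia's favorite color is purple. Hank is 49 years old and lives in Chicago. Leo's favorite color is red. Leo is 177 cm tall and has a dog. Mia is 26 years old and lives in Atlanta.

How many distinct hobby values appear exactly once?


Unique hobby values: 3

3


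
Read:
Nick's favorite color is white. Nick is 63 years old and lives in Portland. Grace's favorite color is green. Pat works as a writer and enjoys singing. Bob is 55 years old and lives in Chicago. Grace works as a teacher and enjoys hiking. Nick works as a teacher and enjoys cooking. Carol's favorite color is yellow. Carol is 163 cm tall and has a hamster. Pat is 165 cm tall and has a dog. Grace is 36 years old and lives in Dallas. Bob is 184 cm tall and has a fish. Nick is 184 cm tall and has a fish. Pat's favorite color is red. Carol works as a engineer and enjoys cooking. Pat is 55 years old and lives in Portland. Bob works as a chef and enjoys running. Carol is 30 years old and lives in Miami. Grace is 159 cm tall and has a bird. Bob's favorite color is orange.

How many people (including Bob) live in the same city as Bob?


Bob lives in Chicago. Count = 1

1


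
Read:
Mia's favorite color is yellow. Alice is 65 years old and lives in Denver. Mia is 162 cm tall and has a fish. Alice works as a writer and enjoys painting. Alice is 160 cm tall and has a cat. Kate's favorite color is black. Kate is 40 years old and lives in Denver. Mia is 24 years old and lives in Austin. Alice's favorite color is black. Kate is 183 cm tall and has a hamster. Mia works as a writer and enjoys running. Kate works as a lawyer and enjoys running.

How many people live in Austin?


Count in Austin: 1

1


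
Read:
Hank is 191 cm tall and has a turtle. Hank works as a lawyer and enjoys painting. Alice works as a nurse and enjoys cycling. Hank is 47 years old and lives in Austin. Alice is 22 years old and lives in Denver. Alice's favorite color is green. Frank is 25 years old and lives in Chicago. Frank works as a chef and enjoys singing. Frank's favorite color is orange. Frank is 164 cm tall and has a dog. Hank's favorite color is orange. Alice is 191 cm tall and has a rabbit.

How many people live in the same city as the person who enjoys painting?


Person with hobby painting is Hank, city Austin. Count = 1

1


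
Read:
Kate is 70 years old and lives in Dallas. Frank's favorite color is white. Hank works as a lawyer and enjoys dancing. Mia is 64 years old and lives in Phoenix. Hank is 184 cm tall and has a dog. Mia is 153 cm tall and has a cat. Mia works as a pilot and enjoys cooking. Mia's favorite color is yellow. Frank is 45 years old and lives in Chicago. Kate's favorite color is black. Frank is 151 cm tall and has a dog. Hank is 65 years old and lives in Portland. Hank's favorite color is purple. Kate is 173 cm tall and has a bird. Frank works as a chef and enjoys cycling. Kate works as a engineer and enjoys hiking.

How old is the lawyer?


The lawyer is Hank, age 65

65


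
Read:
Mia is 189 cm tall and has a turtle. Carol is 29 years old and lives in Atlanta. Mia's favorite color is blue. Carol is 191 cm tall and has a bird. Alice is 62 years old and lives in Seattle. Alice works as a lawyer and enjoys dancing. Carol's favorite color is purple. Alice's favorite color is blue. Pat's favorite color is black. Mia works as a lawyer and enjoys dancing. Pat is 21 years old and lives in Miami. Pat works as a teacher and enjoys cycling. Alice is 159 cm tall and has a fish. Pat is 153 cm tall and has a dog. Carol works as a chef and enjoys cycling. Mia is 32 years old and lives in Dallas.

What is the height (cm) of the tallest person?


Tallest: Carol at 191 cm

191


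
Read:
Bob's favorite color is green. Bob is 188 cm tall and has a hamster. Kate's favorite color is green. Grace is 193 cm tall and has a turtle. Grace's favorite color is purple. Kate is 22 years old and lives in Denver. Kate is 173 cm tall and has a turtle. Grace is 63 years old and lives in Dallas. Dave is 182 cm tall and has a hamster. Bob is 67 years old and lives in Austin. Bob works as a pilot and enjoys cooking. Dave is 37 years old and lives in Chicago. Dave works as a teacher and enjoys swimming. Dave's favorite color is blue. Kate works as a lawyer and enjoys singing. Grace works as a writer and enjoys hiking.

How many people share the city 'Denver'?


Count: 1

1


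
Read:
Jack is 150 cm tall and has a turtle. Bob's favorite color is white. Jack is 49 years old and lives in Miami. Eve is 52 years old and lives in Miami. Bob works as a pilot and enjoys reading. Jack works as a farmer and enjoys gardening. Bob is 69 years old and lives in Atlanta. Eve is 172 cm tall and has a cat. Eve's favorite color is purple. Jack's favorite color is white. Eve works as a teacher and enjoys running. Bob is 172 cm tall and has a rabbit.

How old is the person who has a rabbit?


Person with rabbit is Bob, age 69

69


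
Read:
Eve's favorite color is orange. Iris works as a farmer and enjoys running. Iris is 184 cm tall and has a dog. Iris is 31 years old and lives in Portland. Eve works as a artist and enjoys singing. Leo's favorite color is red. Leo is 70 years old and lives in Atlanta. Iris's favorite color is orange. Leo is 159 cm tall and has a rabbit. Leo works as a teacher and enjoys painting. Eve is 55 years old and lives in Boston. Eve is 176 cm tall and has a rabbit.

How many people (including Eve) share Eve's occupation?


Eve is a artist. Count = 1

1


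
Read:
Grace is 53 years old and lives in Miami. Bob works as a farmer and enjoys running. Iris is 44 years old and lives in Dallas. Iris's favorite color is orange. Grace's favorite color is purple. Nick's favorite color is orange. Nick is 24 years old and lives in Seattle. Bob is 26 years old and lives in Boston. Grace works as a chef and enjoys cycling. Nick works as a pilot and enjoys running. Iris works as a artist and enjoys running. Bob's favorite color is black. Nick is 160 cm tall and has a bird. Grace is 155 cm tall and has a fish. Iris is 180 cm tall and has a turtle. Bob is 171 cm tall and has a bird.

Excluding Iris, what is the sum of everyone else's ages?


Sum (excluding Iris): 103

103


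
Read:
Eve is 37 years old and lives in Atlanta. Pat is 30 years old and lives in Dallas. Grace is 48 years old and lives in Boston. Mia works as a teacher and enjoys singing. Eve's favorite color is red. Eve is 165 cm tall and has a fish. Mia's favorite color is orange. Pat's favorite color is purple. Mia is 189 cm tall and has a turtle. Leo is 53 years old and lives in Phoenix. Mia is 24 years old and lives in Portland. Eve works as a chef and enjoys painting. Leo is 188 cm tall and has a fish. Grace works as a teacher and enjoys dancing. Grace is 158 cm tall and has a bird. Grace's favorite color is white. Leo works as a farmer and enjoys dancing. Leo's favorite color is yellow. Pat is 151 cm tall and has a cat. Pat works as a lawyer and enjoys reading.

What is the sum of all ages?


53+30+24+37+48 = 192

192


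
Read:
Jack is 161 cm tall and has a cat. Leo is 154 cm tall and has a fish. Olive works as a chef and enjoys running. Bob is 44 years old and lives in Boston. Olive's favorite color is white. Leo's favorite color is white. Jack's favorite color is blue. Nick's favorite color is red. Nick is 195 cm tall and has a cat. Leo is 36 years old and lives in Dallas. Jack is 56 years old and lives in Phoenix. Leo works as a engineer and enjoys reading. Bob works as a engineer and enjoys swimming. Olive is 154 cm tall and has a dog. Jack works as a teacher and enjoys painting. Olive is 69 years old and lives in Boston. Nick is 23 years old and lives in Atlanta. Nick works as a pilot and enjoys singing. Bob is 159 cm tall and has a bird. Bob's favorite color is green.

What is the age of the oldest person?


Oldest: Olive at 69

69


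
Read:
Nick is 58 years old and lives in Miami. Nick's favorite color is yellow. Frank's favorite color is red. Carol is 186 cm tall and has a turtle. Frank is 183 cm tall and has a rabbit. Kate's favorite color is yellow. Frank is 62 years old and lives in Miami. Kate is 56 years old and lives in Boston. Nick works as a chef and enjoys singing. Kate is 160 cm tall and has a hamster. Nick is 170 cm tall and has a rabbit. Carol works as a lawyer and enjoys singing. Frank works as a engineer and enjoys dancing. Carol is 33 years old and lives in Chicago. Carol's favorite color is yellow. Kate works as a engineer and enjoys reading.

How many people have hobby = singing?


Count: 2

2


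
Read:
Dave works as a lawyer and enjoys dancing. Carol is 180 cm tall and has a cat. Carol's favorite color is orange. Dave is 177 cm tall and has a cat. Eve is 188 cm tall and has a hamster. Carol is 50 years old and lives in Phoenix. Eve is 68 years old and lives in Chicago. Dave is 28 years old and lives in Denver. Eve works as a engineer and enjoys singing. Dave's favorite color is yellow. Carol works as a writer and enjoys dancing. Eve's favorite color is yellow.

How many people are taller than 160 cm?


Taller than 160: 3

3


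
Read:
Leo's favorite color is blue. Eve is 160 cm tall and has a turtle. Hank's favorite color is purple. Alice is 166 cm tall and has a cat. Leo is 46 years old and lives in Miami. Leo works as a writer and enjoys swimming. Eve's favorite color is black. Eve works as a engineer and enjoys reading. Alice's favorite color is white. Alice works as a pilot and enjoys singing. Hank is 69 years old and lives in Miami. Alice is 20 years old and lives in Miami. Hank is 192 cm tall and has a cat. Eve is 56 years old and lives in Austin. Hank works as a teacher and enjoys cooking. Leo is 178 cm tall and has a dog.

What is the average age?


Sum=191, n=4, avg=47.75

47.75


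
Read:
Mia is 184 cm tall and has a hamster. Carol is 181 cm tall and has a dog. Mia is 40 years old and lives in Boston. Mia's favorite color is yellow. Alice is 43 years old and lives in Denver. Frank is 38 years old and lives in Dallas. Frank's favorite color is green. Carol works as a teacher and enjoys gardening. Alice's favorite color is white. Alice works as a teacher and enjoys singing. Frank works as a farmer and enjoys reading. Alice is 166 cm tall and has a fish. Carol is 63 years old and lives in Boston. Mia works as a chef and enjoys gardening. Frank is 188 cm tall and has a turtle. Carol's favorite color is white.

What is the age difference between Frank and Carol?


|38 - 63| = 25

25


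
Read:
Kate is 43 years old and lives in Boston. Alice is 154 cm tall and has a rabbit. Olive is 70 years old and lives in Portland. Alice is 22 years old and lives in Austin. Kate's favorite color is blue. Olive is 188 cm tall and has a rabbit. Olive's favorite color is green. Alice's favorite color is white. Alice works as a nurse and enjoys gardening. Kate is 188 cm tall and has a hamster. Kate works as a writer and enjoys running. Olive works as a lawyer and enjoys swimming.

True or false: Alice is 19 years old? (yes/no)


Alice is actually 22. no

no


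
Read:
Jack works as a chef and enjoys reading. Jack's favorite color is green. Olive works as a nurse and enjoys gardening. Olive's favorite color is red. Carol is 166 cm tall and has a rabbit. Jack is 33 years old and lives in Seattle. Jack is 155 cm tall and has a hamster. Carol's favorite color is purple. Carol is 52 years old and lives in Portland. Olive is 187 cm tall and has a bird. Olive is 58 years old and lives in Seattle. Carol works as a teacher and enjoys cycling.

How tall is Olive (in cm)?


Olive is 187 cm tall

187


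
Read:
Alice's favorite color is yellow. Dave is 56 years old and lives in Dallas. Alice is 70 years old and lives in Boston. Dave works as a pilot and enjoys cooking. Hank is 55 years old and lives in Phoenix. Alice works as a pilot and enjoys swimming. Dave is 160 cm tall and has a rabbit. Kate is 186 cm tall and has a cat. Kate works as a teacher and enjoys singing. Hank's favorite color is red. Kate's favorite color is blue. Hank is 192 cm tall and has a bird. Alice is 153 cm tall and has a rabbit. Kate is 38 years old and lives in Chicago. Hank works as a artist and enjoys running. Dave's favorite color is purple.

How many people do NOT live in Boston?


Not in Boston: 3

3


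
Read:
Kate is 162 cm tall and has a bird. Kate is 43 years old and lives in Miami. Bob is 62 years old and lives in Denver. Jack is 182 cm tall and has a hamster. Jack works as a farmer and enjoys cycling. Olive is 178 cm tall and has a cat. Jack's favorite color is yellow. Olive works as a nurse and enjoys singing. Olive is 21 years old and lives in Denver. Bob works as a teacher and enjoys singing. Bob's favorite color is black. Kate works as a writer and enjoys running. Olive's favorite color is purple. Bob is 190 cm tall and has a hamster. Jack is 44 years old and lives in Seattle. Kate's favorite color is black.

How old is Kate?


Kate is 43 years old

43


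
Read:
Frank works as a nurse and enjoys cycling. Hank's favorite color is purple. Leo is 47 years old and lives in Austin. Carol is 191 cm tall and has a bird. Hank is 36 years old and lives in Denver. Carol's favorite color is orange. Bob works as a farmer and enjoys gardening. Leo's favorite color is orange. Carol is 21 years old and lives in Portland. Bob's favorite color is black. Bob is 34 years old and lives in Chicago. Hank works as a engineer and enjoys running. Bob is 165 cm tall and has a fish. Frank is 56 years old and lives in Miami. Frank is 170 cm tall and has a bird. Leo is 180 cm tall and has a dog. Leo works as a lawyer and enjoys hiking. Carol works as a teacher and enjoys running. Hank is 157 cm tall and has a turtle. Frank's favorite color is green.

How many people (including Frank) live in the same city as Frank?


Frank lives in Miami. Count = 1

1


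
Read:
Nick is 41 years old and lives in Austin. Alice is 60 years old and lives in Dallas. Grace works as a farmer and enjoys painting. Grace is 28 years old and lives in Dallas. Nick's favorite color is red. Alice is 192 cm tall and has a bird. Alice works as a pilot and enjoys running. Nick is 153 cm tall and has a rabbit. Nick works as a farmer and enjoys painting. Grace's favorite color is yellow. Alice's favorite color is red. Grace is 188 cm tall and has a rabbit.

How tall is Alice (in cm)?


Alice is 192 cm tall

192


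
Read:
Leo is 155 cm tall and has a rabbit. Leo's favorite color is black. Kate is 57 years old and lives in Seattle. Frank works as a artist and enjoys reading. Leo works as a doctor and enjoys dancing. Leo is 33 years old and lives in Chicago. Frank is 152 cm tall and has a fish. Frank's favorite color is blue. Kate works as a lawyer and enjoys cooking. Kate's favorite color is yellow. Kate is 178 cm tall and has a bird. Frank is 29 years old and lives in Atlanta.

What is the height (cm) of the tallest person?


Tallest: Kate at 178 cm

178


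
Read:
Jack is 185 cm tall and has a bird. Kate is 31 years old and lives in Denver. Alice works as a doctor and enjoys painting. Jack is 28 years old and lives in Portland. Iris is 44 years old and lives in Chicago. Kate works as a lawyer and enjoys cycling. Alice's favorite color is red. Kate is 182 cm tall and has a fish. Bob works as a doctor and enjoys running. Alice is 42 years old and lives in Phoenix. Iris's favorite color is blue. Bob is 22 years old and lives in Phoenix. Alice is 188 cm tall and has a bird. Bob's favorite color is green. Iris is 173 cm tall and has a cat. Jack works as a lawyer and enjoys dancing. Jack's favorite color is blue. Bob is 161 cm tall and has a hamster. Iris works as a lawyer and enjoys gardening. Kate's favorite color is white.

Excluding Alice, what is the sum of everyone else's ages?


Sum (excluding Alice): 125

125
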